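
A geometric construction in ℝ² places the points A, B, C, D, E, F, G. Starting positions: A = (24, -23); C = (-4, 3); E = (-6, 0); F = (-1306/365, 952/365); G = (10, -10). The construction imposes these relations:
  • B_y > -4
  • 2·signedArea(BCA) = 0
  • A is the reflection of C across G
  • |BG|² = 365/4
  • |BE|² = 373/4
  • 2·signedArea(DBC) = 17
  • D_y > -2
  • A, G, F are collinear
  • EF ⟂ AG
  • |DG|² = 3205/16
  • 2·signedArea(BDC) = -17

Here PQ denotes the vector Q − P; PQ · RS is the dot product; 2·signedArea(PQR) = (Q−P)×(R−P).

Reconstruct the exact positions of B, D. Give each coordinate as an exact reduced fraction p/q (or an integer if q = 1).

B = (3, -7/2)
D = (-3/2, -7/4)

1. B_x = 3  [line 26·x + 28·y + 20 = 0 ∩ |BG|² = 365/4]
2. B_y = -7/2  [line 26·x + 28·y + 20 = 0 ∩ |BG|² = 365/4]
   → B = (3, -7/2)
3. D_x = -3/2  [line -13/2·x + -7·y + -22 = 0 ∩ |DG|² = 3205/16]
4. D_y = -7/4  [line -13/2·x + -7·y + -22 = 0 ∩ |DG|² = 3205/16]
   → D = (-3/2, -7/4)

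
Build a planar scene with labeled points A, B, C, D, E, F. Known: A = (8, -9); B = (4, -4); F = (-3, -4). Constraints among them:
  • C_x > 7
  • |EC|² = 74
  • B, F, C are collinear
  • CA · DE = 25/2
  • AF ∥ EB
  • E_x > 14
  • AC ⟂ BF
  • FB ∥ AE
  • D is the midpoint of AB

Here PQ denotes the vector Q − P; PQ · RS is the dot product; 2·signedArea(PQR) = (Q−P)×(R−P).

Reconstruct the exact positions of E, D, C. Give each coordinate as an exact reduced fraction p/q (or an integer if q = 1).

1. E_x = 15  [AF ∥ EB ∩ FB ∥ AE]
2. E_y = -9  [AF ∥ EB ∩ FB ∥ AE]
   → E = (15, -9)
3. D_x = 6  [D is the midpoint of AB]
4. D_y = -13/2  [D is the midpoint of AB]
   → D = (6, -13/2)
5. C_x = 8  [B, F, C are collinear ∩ AC ⟂ BF]
6. C_y = -4  [B, F, C are collinear ∩ AC ⟂ BF]
   → C = (8, -4)

C = (8, -4)
D = (6, -13/2)
E = (15, -9)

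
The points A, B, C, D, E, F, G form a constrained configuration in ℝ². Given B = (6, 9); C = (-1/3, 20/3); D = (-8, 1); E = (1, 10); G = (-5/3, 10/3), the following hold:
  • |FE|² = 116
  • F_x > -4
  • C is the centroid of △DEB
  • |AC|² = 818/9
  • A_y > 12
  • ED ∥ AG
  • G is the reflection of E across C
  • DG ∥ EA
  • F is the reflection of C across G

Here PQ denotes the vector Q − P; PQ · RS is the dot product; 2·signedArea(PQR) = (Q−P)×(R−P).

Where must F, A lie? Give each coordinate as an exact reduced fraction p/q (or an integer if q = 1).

1. F_x = -3  [F is the reflection of C across G]
2. F_y = 0  [F is the reflection of C across G]
   → F = (-3, 0)
3. A_x = 22/3  [ED ∥ AG ∩ DG ∥ EA]
4. A_y = 37/3  [ED ∥ AG ∩ DG ∥ EA]
   → A = (22/3, 37/3)

A = (22/3, 37/3)
F = (-3, 0)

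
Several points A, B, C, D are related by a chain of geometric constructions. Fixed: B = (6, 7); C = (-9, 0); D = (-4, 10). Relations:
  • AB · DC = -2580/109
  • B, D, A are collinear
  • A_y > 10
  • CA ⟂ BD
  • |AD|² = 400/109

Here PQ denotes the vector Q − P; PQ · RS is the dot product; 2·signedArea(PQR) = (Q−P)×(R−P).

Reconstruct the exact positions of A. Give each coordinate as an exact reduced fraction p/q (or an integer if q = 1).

A = (-636/109, 1150/109)

1. A_x = -636/109  [B, D, A are collinear ∩ CA ⟂ BD]
2. A_y = 1150/109  [B, D, A are collinear ∩ CA ⟂ BD]
   → A = (-636/109, 1150/109)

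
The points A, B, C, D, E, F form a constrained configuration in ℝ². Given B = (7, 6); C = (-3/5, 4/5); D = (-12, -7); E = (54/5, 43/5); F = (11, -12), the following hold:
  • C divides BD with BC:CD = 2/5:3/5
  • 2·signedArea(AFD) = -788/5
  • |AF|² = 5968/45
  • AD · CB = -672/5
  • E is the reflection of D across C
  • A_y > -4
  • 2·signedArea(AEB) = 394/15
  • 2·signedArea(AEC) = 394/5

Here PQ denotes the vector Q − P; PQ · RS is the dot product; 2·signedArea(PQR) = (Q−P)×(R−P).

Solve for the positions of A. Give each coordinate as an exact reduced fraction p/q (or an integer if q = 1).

1. A_x = 49/15  [2·signedArea(AEC) = 394/5 ∩ AD · CB = -672/5]
2. A_y = -52/15  [2·signedArea(AEC) = 394/5 ∩ AD · CB = -672/5]
   → A = (49/15, -52/15)

A = (49/15, -52/15)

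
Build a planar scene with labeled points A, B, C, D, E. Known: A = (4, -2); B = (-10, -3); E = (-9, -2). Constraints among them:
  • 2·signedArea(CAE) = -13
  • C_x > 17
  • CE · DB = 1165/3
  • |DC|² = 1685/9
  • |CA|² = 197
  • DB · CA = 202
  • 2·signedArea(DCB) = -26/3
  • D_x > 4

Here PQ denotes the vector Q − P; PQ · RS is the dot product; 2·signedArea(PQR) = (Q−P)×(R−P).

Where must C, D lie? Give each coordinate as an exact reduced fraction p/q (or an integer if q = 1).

C = (18, -1)
D = (13/3, -5/3)

1. C_y = -1  [2·signedArea(CAE) = -13]
2. C_x = 18  [|CA|² = 197]
   → C = (18, -1)
3. D_x = 13/3  [2·signedArea(DCB) = -26/3 ∩ CE · DB = 1165/3]
4. D_y = -5/3  [2·signedArea(DCB) = -26/3 ∩ CE · DB = 1165/3]
   → D = (13/3, -5/3)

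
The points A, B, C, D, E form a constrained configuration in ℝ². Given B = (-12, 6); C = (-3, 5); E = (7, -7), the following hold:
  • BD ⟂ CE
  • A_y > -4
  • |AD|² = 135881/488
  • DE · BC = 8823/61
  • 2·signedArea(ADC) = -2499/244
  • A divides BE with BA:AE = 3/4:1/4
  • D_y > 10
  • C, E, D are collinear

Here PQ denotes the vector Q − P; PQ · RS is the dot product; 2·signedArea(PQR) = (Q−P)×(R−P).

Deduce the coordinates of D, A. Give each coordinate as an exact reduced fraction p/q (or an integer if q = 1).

A = (9/4, -15/4)
D = (-438/61, 611/61)

1. D_x = -438/61  [C, E, D are collinear ∩ BD ⟂ CE]
2. D_y = 611/61  [C, E, D are collinear ∩ BD ⟂ CE]
   → D = (-438/61, 611/61)
3. A_x = 9/4  [A divides BE with BA:AE = 3/4:1/4]
4. A_y = -15/4  [A divides BE with BA:AE = 3/4:1/4]
   → A = (9/4, -15/4)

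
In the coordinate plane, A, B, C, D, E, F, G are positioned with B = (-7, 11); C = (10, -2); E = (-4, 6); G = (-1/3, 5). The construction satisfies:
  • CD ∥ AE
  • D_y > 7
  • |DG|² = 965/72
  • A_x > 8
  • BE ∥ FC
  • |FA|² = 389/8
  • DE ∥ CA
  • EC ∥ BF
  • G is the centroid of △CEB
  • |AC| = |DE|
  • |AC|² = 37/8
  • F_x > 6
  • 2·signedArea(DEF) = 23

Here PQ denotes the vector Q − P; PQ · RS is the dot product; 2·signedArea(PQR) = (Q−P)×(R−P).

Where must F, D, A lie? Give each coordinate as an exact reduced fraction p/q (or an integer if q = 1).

1. F_x = 7  [BE ∥ FC ∩ EC ∥ BF]
2. F_y = 3  [BE ∥ FC ∩ EC ∥ BF]
   → F = (7, 3)
3. D_x = -11/4  [line 3·x + 11·y + -77 = 0 ∩ |DG|² = 965/72]
4. D_y = 31/4  [line 3·x + 11·y + -77 = 0 ∩ |DG|² = 965/72]
   → D = (-11/4, 31/4)
5. A_x = 35/4  [CD ∥ AE ∩ DE ∥ CA]
6. A_y = -15/4  [CD ∥ AE ∩ DE ∥ CA]
   → A = (35/4, -15/4)

A = (35/4, -15/4)
D = (-11/4, 31/4)
F = (7, 3)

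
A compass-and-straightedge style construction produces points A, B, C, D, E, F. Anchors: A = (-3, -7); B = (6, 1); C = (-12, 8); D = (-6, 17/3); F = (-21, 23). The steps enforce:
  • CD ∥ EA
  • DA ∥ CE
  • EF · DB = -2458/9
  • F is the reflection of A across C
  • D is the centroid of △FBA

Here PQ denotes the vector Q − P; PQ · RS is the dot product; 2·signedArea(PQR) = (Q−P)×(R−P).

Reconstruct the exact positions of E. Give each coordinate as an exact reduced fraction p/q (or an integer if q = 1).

1. E_x = -9  [CD ∥ EA ∩ DA ∥ CE]
2. E_y = -14/3  [CD ∥ EA ∩ DA ∥ CE]
   → E = (-9, -14/3)

E = (-9, -14/3)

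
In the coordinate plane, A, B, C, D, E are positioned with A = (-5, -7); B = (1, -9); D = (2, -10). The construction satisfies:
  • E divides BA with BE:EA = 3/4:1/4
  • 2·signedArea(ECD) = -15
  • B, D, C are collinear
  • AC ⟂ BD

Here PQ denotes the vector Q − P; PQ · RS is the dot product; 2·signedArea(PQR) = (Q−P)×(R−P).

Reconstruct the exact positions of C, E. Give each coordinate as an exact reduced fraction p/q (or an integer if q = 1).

1. C_x = -3  [B, D, C are collinear ∩ AC ⟂ BD]
2. C_y = -5  [B, D, C are collinear ∩ AC ⟂ BD]
   → C = (-3, -5)
3. E_x = -7/2  [E divides BA with BE:EA = 3/4:1/4]
4. E_y = -15/2  [E divides BA with BE:EA = 3/4:1/4]
   → E = (-7/2, -15/2)

C = (-3, -5)
E = (-7/2, -15/2)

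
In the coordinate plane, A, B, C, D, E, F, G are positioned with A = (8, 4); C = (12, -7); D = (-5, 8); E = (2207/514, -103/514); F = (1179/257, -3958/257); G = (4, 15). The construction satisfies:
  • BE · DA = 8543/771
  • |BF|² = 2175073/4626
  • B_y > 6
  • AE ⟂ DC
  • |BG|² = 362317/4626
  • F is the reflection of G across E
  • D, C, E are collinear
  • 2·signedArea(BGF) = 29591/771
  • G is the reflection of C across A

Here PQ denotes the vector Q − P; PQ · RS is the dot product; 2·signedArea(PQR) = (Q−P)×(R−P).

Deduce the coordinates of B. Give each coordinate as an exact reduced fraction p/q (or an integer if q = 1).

B = (8375/1542, 3221/514)

1. B_x = 8375/1542  [BE · DA = 8543/771 ∩ 2·signedArea(BGF) = 29591/771]
2. B_y = 3221/514  [BE · DA = 8543/771 ∩ 2·signedArea(BGF) = 29591/771]
   → B = (8375/1542, 3221/514)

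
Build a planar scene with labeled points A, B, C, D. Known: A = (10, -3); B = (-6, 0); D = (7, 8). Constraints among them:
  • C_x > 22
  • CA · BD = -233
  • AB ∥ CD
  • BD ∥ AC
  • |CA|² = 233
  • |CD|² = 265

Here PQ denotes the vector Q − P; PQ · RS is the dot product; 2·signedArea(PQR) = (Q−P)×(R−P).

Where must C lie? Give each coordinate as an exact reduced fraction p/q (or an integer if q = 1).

1. C_x = 23  [AB ∥ CD ∩ BD ∥ AC]
2. C_y = 5  [AB ∥ CD ∩ BD ∥ AC]
   → C = (23, 5)

C = (23, 5)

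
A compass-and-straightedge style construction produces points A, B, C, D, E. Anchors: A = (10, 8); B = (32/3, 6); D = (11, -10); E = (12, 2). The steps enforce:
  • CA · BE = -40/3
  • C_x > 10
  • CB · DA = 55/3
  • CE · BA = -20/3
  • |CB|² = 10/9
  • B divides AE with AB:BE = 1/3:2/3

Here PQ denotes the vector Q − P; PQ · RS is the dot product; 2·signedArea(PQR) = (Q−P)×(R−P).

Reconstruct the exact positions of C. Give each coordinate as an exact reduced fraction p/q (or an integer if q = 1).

C = (11, 5)

1. C_x = 11  [CE · BA = -20/3 ∩ CB · DA = 55/3]
2. C_y = 5  [CE · BA = -20/3 ∩ CB · DA = 55/3]
   → C = (11, 5)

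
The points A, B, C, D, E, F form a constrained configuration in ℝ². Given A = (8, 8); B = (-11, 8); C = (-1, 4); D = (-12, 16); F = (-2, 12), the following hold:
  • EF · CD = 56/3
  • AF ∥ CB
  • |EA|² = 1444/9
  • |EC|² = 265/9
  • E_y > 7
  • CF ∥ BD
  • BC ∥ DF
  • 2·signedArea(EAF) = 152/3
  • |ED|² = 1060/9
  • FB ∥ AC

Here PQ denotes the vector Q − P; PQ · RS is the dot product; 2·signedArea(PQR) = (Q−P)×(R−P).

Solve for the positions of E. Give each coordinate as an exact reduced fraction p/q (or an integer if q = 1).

E = (-14/3, 8)

1. E_x = -14/3  [2·signedArea(EAF) = 152/3 ∩ EF · CD = 56/3]
2. E_y = 8  [2·signedArea(EAF) = 152/3 ∩ EF · CD = 56/3]
   → E = (-14/3, 8)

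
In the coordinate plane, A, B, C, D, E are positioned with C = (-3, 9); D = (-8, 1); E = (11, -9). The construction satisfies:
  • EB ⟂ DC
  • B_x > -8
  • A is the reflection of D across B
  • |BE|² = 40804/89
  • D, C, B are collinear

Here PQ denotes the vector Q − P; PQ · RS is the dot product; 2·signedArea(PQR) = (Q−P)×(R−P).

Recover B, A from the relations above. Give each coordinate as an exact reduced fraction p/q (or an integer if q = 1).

1. B_x = -637/89  [D, C, B are collinear ∩ EB ⟂ DC]
2. B_y = 209/89  [D, C, B are collinear ∩ EB ⟂ DC]
   → B = (-637/89, 209/89)
3. A_x = -562/89  [A is the reflection of D across B]
4. A_y = 329/89  [A is the reflection of D across B]
   → A = (-562/89, 329/89)

A = (-562/89, 329/89)
B = (-637/89, 209/89)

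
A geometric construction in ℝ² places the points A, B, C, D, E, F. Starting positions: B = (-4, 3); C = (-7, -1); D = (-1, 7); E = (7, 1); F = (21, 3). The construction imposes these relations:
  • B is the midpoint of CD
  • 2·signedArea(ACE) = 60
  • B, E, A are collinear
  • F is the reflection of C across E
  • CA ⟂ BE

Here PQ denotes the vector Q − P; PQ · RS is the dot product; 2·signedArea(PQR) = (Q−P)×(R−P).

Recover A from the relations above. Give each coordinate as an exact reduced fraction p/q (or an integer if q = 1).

A = (-31/5, 17/5)

1. A_x = -31/5  [B, E, A are collinear ∩ CA ⟂ BE]
2. A_y = 17/5  [B, E, A are collinear ∩ CA ⟂ BE]
   → A = (-31/5, 17/5)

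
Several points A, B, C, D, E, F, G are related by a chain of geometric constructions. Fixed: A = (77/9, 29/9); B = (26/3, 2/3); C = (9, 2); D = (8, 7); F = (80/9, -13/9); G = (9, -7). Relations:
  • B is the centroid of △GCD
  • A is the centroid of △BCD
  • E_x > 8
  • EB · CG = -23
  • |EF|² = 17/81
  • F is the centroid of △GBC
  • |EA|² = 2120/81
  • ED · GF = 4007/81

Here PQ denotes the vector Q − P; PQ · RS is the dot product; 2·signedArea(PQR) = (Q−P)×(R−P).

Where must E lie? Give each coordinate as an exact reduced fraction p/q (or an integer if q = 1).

E = (79/9, -17/9)

1. E_x = 79/9  [ED · GF = 4007/81 ∩ EB · CG = -23]
2. E_y = -17/9  [ED · GF = 4007/81 ∩ EB · CG = -23]
   → E = (79/9, -17/9)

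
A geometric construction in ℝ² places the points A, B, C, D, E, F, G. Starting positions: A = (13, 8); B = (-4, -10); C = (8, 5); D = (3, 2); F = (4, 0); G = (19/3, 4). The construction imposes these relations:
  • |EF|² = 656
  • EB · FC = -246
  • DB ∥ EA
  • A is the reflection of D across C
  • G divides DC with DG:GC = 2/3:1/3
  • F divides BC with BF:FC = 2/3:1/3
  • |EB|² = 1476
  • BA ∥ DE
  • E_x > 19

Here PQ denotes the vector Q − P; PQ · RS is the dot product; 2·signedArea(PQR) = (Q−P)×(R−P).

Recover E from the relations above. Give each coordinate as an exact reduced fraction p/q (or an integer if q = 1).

1. E_x = 20  [DB ∥ EA ∩ BA ∥ DE]
2. E_y = 20  [DB ∥ EA ∩ BA ∥ DE]
   → E = (20, 20)

E = (20, 20)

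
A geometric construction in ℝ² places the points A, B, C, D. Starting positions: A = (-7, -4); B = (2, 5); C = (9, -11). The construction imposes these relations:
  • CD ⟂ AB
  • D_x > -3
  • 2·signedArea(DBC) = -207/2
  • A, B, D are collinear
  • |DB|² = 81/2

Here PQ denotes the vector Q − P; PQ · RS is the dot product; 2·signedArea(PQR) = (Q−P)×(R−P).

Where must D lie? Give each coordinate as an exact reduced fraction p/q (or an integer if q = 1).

D = (-5/2, 1/2)

1. D_x = -5/2  [A, B, D are collinear ∩ CD ⟂ AB]
2. D_y = 1/2  [A, B, D are collinear ∩ CD ⟂ AB]
   → D = (-5/2, 1/2)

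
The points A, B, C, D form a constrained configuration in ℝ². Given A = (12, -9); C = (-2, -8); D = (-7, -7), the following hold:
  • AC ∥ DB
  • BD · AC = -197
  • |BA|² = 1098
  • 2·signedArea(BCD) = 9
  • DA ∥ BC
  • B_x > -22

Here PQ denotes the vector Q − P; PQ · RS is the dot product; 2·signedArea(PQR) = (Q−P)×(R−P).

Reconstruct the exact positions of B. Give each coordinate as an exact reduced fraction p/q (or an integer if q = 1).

1. B_x = -21  [DA ∥ BC ∩ AC ∥ DB]
2. B_y = -6  [DA ∥ BC ∩ AC ∥ DB]
   → B = (-21, -6)

B = (-21, -6)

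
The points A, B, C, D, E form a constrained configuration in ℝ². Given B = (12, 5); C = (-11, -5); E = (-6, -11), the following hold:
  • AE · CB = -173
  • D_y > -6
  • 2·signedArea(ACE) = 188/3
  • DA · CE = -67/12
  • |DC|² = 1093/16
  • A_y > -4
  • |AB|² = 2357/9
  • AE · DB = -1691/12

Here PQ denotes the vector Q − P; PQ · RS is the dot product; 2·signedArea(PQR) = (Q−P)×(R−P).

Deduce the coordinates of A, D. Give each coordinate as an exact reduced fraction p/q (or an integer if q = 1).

A = (-5/3, -11/3)
D = (-11/4, -11/2)

1. A_x = -5/3  [AE · CB = -173 ∩ 2·signedArea(ACE) = 188/3]
2. A_y = -11/3  [AE · CB = -173 ∩ 2·signedArea(ACE) = 188/3]
   → A = (-5/3, -11/3)
3. D_x = -11/4  [DA · CE = -67/12 ∩ AE · DB = -1691/12]
4. D_y = -11/2  [DA · CE = -67/12 ∩ AE · DB = -1691/12]
   → D = (-11/4, -11/2)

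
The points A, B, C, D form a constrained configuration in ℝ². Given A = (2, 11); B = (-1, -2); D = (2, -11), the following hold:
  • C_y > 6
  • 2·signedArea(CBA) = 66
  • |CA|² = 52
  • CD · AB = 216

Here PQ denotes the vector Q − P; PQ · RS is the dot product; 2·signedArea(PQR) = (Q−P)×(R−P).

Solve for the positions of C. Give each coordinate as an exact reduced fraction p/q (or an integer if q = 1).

C = (-4, 7)

1. C_x = -4  [CD · AB = 216 ∩ 2·signedArea(CBA) = 66]
2. C_y = 7  [CD · AB = 216 ∩ 2·signedArea(CBA) = 66]
   → C = (-4, 7)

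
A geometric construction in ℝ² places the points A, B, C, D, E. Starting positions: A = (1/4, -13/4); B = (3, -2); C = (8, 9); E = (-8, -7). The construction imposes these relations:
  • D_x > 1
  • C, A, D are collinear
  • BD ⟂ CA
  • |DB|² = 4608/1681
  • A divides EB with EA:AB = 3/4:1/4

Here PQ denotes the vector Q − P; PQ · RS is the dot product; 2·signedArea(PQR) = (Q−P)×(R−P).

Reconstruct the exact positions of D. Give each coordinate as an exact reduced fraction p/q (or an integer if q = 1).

D = (2691/1681, -1874/1681)

1. D_x = 2691/1681  [C, A, D are collinear ∩ BD ⟂ CA]
2. D_y = -1874/1681  [C, A, D are collinear ∩ BD ⟂ CA]
   → D = (2691/1681, -1874/1681)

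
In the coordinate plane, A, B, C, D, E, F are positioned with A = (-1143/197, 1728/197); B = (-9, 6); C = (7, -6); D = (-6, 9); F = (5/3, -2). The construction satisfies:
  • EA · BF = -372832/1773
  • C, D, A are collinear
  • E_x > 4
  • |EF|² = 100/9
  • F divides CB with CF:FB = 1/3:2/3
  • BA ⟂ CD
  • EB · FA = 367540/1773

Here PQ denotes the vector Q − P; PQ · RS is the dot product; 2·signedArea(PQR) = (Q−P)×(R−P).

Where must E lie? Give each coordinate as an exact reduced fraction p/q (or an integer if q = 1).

1. E_x = 13/3  [EA · BF = -372832/1773 ∩ EB · FA = 367540/1773]
2. E_y = -4  [EA · BF = -372832/1773 ∩ EB · FA = 367540/1773]
   → E = (13/3, -4)

E = (13/3, -4)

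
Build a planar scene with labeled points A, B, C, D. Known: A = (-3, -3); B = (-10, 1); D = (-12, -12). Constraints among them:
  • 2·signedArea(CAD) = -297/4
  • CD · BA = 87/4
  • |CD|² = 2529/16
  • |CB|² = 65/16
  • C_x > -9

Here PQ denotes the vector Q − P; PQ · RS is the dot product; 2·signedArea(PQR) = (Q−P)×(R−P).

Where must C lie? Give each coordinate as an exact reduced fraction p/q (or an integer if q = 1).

1. C_x = -33/4  [2·signedArea(CAD) = -297/4 ∩ CD · BA = 87/4]
2. C_y = 0  [2·signedArea(CAD) = -297/4 ∩ CD · BA = 87/4]
   → C = (-33/4, 0)

C = (-33/4, 0)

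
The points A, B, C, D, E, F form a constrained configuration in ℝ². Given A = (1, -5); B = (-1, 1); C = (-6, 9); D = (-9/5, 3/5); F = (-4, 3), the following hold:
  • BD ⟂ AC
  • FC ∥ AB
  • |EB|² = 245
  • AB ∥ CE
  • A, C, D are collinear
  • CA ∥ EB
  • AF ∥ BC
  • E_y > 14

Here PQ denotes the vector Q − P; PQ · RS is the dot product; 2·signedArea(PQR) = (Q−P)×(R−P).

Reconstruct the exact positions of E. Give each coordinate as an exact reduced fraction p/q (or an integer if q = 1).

E = (-8, 15)

1. E_x = -8  [CA ∥ EB ∩ AB ∥ CE]
2. E_y = 15  [CA ∥ EB ∩ AB ∥ CE]
   → E = (-8, 15)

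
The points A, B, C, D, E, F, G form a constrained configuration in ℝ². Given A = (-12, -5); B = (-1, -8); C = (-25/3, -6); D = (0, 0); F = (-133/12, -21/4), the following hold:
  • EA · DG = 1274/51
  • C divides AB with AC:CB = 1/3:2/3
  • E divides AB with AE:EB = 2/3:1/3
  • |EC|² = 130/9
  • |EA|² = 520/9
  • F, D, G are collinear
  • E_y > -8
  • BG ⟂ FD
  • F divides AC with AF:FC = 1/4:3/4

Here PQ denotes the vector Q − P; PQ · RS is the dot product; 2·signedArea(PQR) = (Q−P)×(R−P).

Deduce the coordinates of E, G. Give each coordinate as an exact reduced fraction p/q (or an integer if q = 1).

E = (-14/3, -7)
G = (-133/34, -63/34)

1. E_x = -14/3  [E divides AB with AE:EB = 2/3:1/3]
2. E_y = -7  [E divides AB with AE:EB = 2/3:1/3]
   → E = (-14/3, -7)
3. G_x = -133/34  [F, D, G are collinear ∩ BG ⟂ FD]
4. G_y = -63/34  [F, D, G are collinear ∩ BG ⟂ FD]
   → G = (-133/34, -63/34)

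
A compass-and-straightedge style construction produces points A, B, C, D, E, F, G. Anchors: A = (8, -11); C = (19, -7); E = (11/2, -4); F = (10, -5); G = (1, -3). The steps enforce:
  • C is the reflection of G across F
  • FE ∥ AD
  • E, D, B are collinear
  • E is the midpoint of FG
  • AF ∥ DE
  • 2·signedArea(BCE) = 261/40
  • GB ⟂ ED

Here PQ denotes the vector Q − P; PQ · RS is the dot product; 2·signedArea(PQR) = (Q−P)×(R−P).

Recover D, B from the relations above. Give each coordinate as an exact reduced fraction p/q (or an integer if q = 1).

B = (107/20, -89/20)
D = (7/2, -10)

1. D_x = 7/2  [AF ∥ DE ∩ FE ∥ AD]
2. D_y = -10  [AF ∥ DE ∩ FE ∥ AD]
   → D = (7/2, -10)
3. B_x = 107/20  [E, D, B are collinear ∩ GB ⟂ ED]
4. B_y = -89/20  [E, D, B are collinear ∩ GB ⟂ ED]
   → B = (107/20, -89/20)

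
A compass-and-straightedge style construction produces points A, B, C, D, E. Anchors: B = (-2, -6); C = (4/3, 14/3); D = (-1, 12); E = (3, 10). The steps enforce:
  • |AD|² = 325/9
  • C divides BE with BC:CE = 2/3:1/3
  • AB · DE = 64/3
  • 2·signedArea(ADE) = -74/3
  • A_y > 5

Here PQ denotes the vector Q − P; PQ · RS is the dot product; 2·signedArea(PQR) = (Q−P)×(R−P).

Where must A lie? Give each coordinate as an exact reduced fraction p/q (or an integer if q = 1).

1. A_x = -4/3  [2·signedArea(ADE) = -74/3 ∩ AB · DE = 64/3]
2. A_y = 6  [2·signedArea(ADE) = -74/3 ∩ AB · DE = 64/3]
   → A = (-4/3, 6)

A = (-4/3, 6)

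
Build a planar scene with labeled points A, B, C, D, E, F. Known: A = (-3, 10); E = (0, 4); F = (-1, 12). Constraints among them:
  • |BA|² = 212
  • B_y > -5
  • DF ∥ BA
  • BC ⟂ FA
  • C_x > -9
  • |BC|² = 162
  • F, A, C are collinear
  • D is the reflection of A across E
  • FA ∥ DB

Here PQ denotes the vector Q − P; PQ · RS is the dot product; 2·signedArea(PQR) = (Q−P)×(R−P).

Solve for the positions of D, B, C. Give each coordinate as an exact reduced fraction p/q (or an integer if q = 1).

1. D_x = 3  [D is the reflection of A across E]
2. D_y = -2  [D is the reflection of A across E]
   → D = (3, -2)
3. B_x = 1  [DF ∥ BA ∩ FA ∥ DB]
4. B_y = -4  [DF ∥ BA ∩ FA ∥ DB]
   → B = (1, -4)
5. C_x = -8  [F, A, C are collinear ∩ BC ⟂ FA]
6. C_y = 5  [F, A, C are collinear ∩ BC ⟂ FA]
   → C = (-8, 5)

B = (1, -4)
C = (-8, 5)
D = (3, -2)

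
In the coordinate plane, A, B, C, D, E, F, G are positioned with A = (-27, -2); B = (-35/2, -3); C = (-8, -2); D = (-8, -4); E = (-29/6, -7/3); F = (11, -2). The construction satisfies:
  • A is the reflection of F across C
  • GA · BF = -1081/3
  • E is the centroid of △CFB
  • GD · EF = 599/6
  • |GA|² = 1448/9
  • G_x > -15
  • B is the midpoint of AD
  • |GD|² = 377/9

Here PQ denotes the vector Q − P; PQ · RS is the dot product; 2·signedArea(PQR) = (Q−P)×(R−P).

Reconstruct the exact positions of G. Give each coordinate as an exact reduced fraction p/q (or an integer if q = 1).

1. G_x = -43/3  [GD · EF = 599/6 ∩ GA · BF = -1081/3]
2. G_y = -8/3  [GD · EF = 599/6 ∩ GA · BF = -1081/3]
   → G = (-43/3, -8/3)

G = (-43/3, -8/3)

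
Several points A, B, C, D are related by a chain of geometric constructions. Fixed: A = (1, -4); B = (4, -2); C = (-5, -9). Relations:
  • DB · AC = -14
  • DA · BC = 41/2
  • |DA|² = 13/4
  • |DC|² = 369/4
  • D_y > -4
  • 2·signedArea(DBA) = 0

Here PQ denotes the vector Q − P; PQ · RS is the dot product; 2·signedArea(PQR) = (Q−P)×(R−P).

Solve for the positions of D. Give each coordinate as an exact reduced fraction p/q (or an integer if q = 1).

D = (5/2, -3)

1. D_x = 5/2  [2·signedArea(DBA) = 0 ∩ DB · AC = -14]
2. D_y = -3  [2·signedArea(DBA) = 0 ∩ DB · AC = -14]
   → D = (5/2, -3)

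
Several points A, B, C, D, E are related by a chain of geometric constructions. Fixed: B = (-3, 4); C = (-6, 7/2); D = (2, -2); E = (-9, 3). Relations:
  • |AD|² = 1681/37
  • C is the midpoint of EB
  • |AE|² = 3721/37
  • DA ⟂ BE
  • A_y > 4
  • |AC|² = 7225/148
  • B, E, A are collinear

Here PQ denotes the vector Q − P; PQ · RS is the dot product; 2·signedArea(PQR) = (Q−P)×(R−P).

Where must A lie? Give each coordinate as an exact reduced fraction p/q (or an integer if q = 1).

1. A_x = 33/37  [B, E, A are collinear ∩ DA ⟂ BE]
2. A_y = 172/37  [B, E, A are collinear ∩ DA ⟂ BE]
   → A = (33/37, 172/37)

A = (33/37, 172/37)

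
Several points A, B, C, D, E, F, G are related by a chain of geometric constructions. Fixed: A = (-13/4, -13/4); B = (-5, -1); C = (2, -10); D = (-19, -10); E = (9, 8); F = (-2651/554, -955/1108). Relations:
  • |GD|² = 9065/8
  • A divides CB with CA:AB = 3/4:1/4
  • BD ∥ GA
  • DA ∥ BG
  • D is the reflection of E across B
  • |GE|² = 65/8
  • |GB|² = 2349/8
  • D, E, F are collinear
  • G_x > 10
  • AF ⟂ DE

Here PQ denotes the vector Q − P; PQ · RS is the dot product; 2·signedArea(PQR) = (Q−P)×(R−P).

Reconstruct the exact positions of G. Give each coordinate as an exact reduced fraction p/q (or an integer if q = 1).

G = (43/4, 23/4)

1. G_x = 43/4  [BD ∥ GA ∩ DA ∥ BG]
2. G_y = 23/4  [BD ∥ GA ∩ DA ∥ BG]
   → G = (43/4, 23/4)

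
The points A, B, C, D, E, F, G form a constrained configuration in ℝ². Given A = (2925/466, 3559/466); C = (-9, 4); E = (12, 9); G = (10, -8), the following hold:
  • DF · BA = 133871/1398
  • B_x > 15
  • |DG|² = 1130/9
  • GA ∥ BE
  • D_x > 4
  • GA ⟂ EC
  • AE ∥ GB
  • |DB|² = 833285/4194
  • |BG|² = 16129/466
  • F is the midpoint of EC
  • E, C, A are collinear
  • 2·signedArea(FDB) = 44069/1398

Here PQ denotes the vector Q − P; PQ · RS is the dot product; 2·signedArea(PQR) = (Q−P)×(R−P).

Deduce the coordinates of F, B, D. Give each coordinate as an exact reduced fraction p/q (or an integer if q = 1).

1. F_x = 3/2  [F is the midpoint of EC]
2. F_y = 13/2  [F is the midpoint of EC]
   → F = (3/2, 13/2)
3. B_x = 7327/466  [GA ∥ BE ∩ AE ∥ GB]
4. B_y = -3093/466  [GA ∥ BE ∩ AE ∥ GB]
   → B = (7327/466, -3093/466)
5. D_x = 13/3  [DF · BA = 133871/1398 ∩ 2·signedArea(FDB) = 44069/1398]
6. D_y = 5/3  [DF · BA = 133871/1398 ∩ 2·signedArea(FDB) = 44069/1398]
   → D = (13/3, 5/3)

B = (7327/466, -3093/466)
D = (13/3, 5/3)
F = (3/2, 13/2)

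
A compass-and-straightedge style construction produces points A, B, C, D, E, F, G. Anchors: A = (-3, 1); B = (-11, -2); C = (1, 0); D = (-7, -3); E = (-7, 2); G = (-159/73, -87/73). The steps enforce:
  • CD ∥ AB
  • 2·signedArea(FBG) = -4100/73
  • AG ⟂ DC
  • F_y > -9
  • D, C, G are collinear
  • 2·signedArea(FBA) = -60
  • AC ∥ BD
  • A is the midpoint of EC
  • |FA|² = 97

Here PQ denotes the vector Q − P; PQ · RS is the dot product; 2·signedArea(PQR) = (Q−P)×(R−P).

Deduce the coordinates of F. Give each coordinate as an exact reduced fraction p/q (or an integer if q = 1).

1. F_x = -7  [2·signedArea(FBA) = -60 ∩ 2·signedArea(FBG) = -4100/73]
2. F_y = -8  [2·signedArea(FBA) = -60 ∩ 2·signedArea(FBG) = -4100/73]
   → F = (-7, -8)

F = (-7, -8)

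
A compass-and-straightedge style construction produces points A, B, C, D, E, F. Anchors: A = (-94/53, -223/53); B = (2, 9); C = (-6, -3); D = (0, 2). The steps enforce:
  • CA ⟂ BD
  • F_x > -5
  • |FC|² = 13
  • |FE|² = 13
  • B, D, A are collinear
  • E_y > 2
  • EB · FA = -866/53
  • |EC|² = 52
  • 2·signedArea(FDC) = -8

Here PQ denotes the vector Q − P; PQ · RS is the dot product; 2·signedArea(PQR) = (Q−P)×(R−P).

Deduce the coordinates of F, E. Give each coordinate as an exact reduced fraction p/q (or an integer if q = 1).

E = (-2, 3)
F = (-4, 0)

1. F_x = -4  [line 5·x + -6·y + 20 = 0 ∩ |FC|² = 13]
2. F_y = 0  [line 5·x + -6·y + 20 = 0 ∩ |FC|² = 13]
   → F = (-4, 0)
3. E_x = -2  [line -118/53·x + 223/53·y + -905/53 = 0 ∩ |EC|² = 52]
4. E_y = 3  [line -118/53·x + 223/53·y + -905/53 = 0 ∩ |EC|² = 52]
   → E = (-2, 3)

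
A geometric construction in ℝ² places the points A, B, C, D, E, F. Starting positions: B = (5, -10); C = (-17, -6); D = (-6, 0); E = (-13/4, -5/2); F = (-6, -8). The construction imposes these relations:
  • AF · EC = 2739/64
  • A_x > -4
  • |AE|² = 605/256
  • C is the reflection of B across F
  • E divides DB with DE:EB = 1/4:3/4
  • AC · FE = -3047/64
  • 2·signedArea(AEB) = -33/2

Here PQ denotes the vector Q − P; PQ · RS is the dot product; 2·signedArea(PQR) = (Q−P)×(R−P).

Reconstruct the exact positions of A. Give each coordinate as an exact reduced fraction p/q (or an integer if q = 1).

1. A_x = -63/16  [2·signedArea(AEB) = -33/2 ∩ AF · EC = 2739/64]
2. A_y = -31/8  [2·signedArea(AEB) = -33/2 ∩ AF · EC = 2739/64]
   → A = (-63/16, -31/8)

A = (-63/16, -31/8)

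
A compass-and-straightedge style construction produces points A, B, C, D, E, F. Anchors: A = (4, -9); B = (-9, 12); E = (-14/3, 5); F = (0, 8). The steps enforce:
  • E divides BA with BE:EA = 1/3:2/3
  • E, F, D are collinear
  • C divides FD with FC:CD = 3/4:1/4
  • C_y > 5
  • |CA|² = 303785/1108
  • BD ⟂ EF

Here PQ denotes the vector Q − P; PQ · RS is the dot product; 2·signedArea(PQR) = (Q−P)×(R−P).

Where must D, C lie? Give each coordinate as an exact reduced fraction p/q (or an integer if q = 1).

C = (-945/277, 3217/554)
D = (-1260/277, 1406/277)

1. D_x = -1260/277  [E, F, D are collinear ∩ BD ⟂ EF]
2. D_y = 1406/277  [E, F, D are collinear ∩ BD ⟂ EF]
   → D = (-1260/277, 1406/277)
3. C_x = -945/277  [C divides FD with FC:CD = 3/4:1/4]
4. C_y = 3217/554  [C divides FD with FC:CD = 3/4:1/4]
   → C = (-945/277, 3217/554)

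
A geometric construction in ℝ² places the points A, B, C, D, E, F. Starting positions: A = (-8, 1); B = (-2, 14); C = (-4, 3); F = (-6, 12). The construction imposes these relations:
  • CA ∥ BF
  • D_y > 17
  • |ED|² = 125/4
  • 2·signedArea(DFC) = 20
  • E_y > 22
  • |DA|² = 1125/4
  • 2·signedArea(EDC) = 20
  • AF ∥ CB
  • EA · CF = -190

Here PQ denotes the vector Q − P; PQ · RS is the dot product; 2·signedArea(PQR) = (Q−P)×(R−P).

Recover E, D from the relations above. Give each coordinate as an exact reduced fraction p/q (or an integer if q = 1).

D = (-5, 35/2)
E = (-4, 23)

1. D_x = -5  [line 9·x + 2·y + 10 = 0 ∩ |DA|² = 1125/4]
2. D_y = 35/2  [line 9·x + 2·y + 10 = 0 ∩ |DA|² = 1125/4]
   → D = (-5, 35/2)
3. E_x = -4  [2·signedArea(EDC) = 20 ∩ EA · CF = -190]
4. E_y = 23  [2·signedArea(EDC) = 20 ∩ EA · CF = -190]
   → E = (-4, 23)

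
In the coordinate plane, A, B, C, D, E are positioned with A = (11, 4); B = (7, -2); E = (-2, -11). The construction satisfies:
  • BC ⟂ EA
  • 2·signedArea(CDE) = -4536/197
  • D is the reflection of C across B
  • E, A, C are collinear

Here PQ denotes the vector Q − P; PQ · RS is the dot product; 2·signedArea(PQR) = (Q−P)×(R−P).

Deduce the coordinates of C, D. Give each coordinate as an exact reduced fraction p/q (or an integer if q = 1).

1. C_x = 1244/197  [E, A, C are collinear ∩ BC ⟂ EA]
2. C_y = -277/197  [E, A, C are collinear ∩ BC ⟂ EA]
   → C = (1244/197, -277/197)
3. D_x = 1514/197  [D is the reflection of C across B]
4. D_y = -511/197  [D is the reflection of C across B]
   → D = (1514/197, -511/197)

C = (1244/197, -277/197)
D = (1514/197, -511/197)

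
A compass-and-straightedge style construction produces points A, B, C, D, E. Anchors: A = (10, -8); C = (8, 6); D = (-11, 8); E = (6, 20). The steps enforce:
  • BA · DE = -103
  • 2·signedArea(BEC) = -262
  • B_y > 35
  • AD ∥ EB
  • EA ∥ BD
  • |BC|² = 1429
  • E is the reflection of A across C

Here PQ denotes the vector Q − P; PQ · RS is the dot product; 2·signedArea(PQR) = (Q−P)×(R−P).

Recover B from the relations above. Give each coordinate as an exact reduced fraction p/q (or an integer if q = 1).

1. B_x = -15  [EA ∥ BD ∩ AD ∥ EB]
2. B_y = 36  [EA ∥ BD ∩ AD ∥ EB]
   → B = (-15, 36)

B = (-15, 36)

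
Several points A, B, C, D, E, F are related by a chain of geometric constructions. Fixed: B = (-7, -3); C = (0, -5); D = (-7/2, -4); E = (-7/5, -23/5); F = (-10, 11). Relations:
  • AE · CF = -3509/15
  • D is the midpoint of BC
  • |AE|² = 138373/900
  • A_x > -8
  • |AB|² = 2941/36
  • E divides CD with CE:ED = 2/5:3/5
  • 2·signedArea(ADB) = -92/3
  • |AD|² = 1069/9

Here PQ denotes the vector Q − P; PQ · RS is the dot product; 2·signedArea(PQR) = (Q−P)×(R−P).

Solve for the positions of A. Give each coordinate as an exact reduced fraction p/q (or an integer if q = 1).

1. A_x = -47/6  [2·signedArea(ADB) = -92/3 ∩ AE · CF = -3509/15]
2. A_y = 6  [2·signedArea(ADB) = -92/3 ∩ AE · CF = -3509/15]
   → A = (-47/6, 6)

A = (-47/6, 6)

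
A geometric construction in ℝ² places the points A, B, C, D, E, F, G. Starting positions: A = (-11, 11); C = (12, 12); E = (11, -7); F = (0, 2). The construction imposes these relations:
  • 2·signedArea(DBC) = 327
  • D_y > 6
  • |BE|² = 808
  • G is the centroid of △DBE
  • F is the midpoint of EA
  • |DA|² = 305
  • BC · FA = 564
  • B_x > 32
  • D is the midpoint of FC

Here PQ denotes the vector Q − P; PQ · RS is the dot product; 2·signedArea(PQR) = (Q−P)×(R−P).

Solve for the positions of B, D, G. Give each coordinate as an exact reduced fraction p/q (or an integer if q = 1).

B = (33, -25)
D = (6, 7)
G = (50/3, -25/3)

1. B_x = 33  [line 11·x + -9·y + -588 = 0 ∩ |BE|² = 808]
2. B_y = -25  [line 11·x + -9·y + -588 = 0 ∩ |BE|² = 808]
   → B = (33, -25)
3. D_x = 6  [D is the midpoint of FC]
4. D_y = 7  [D is the midpoint of FC]
   → D = (6, 7)
5. G_x = 50/3  [G is the centroid of △DBE]
6. G_y = -25/3  [G is the centroid of △DBE]
   → G = (50/3, -25/3)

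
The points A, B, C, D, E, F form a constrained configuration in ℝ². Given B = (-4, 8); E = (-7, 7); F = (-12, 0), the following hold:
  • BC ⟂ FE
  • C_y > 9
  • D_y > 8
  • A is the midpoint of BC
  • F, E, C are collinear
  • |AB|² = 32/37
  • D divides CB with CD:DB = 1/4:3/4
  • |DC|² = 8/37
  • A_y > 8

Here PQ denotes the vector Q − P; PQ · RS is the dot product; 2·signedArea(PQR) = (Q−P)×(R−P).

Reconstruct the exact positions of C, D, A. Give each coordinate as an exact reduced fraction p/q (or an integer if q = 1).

A = (-176/37, 316/37)
C = (-204/37, 336/37)
D = (-190/37, 326/37)

1. C_x = -204/37  [F, E, C are collinear ∩ BC ⟂ FE]
2. C_y = 336/37  [F, E, C are collinear ∩ BC ⟂ FE]
   → C = (-204/37, 336/37)
3. D_x = -190/37  [D divides CB with CD:DB = 1/4:3/4]
4. D_y = 326/37  [D divides CB with CD:DB = 1/4:3/4]
   → D = (-190/37, 326/37)
5. A_x = -176/37  [A is the midpoint of BC]
6. A_y = 316/37  [A is the midpoint of BC]
   → A = (-176/37, 316/37)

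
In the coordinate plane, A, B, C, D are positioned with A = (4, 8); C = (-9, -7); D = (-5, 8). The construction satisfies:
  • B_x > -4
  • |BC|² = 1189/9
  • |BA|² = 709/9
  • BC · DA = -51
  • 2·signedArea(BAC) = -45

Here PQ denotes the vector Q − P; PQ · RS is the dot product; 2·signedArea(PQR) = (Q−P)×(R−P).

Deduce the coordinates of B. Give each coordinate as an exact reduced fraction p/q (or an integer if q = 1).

B = (-10/3, 3)

1. B_x = -10/3  [BC · DA = -51 ∩ 2·signedArea(BAC) = -45]
2. B_y = 3  [BC · DA = -51 ∩ 2·signedArea(BAC) = -45]
   → B = (-10/3, 3)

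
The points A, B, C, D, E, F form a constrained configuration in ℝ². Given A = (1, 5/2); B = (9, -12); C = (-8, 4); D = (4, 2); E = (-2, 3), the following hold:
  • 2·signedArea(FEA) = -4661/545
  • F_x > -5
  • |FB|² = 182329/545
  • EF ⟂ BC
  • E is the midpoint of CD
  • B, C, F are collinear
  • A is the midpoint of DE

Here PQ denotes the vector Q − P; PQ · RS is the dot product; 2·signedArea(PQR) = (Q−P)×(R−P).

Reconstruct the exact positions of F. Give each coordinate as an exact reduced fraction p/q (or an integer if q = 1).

1. F_x = -2354/545  [B, C, F are collinear ∩ EF ⟂ BC]
2. F_y = 292/545  [B, C, F are collinear ∩ EF ⟂ BC]
   → F = (-2354/545, 292/545)

F = (-2354/545, 292/545)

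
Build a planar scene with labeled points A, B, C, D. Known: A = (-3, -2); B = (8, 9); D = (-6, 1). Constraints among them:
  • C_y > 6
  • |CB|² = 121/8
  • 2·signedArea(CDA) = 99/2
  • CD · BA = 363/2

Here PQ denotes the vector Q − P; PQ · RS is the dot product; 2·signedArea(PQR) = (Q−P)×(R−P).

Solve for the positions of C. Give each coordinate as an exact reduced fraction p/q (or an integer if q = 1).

C = (21/4, 25/4)

1. C_x = 21/4  [line 3·x + 3·y + -69/2 = 0 ∩ |CB|² = 121/8]
2. C_y = 25/4  [line 3·x + 3·y + -69/2 = 0 ∩ |CB|² = 121/8]
   → C = (21/4, 25/4)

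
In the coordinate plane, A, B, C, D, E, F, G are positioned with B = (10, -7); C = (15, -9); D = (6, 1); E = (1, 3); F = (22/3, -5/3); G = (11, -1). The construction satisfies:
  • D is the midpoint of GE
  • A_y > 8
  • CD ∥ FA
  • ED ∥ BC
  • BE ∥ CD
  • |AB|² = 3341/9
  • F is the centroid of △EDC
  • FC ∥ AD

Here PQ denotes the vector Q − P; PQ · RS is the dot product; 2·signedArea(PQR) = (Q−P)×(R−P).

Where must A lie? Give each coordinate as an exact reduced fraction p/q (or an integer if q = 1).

A = (-5/3, 25/3)

1. A_x = -5/3  [FC ∥ AD ∩ CD ∥ FA]
2. A_y = 25/3  [FC ∥ AD ∩ CD ∥ FA]
   → A = (-5/3, 25/3)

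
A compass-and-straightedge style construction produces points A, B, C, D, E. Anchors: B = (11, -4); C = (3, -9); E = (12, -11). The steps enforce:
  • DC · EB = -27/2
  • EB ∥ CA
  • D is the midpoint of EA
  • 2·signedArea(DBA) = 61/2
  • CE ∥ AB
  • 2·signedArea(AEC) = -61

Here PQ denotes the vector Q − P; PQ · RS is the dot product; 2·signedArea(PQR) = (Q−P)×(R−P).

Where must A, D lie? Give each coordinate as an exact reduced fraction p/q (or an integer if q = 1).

1. A_x = 2  [CE ∥ AB ∩ EB ∥ CA]
2. A_y = -2  [CE ∥ AB ∩ EB ∥ CA]
   → A = (2, -2)
3. D_x = 7  [D is the midpoint of EA]
4. D_y = -13/2  [D is the midpoint of EA]
   → D = (7, -13/2)

A = (2, -2)
D = (7, -13/2)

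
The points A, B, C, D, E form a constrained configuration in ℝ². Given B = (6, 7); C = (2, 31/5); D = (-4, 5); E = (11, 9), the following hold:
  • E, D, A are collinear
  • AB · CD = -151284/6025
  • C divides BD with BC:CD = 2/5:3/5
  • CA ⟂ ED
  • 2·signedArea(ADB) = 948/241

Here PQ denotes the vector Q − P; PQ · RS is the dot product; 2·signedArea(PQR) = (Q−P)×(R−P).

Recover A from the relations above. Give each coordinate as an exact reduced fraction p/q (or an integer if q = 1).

1. A_x = 458/241  [E, D, A are collinear ∩ CA ⟂ ED]
2. A_y = 7921/1205  [E, D, A are collinear ∩ CA ⟂ ED]
   → A = (458/241, 7921/1205)

A = (458/241, 7921/1205)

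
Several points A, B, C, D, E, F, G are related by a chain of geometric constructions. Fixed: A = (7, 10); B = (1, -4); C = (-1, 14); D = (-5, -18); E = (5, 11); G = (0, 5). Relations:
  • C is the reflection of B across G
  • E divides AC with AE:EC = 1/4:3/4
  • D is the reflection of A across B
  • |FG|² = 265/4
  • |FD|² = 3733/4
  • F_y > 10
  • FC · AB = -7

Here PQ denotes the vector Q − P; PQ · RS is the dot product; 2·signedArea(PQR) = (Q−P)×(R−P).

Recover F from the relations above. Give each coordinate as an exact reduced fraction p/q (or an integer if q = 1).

F = (6, 21/2)

1. F_x = 6  [line 6·x + 14·y + -183 = 0 ∩ |FD|² = 3733/4]
2. F_y = 21/2  [line 6·x + 14·y + -183 = 0 ∩ |FD|² = 3733/4]
   → F = (6, 21/2)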